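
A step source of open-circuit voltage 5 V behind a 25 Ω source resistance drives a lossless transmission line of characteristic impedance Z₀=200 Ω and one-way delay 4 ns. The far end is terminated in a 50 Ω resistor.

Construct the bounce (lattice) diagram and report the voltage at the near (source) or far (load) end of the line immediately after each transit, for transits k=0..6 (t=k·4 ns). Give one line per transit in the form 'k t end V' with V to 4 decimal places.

Γ_L=-0.600000, Γ_S=-0.777778; launch V₁=5·200/225=4.444444
k=0 src: V=4.4444
k=1 load: inc=4.444444, refl=4.444444·-0.600000=-2.6667; V=0.000000+4.444444+-2.666667=1.7778
k=2 src: inc=-2.666667, refl=-2.666667·-0.777778=2.0741; V=4.444444+-2.666667+2.074074=3.8519
k=3 load: inc=2.074074, refl=2.074074·-0.600000=-1.2444; V=1.777778+2.074074+-1.244444=2.6074
k=4 src: inc=-1.244444, refl=-1.244444·-0.777778=0.9679; V=3.851852+-1.244444+0.967901=3.5753
k=5 load: inc=0.967901, refl=0.967901·-0.600000=-0.5807; V=2.607407+0.967901+-0.580741=2.9946
k=6 src: inc=-0.580741, refl=-0.580741·-0.777778=0.4517; V=3.575309+-0.580741+0.451687=3.4463

0 0 source 4.4444
1 4 load 1.7778
2 8 source 3.8519
3 12 load 2.6074
4 16 source 3.5753
5 20 load 2.9946
6 24 source 3.4463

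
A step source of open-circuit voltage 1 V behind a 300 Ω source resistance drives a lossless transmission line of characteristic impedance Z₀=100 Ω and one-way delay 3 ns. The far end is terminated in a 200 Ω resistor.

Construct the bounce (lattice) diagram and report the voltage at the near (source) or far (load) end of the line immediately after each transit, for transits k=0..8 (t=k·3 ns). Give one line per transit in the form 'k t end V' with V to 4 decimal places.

Γ_L=0.333333, Γ_S=0.500000; launch V₁=1·100/400=0.250000
k=0 src: V=0.2500
k=1 load: inc=0.250000, refl=0.250000·0.333333=0.0833; V=0.000000+0.250000+0.083333=0.3333
k=2 src: inc=0.083333, refl=0.083333·0.500000=0.0417; V=0.250000+0.083333+0.041667=0.3750
k=3 load: inc=0.041667, refl=0.041667·0.333333=0.0139; V=0.333333+0.041667+0.013889=0.3889
k=4 src: inc=0.013889, refl=0.013889·0.500000=0.0069; V=0.375000+0.013889+0.006944=0.3958
k=5 load: inc=0.006944, refl=0.006944·0.333333=0.0023; V=0.388889+0.006944+0.002315=0.3981
k=6 src: inc=0.002315, refl=0.002315·0.500000=0.0012; V=0.395833+0.002315+0.001157=0.3993
k=7 load: inc=0.001157, refl=0.001157·0.333333=0.0004; V=0.398148+0.001157+0.000386=0.3997
k=8 src: inc=0.000386, refl=0.000386·0.500000=0.0002; V=0.399306+0.000386+0.000193=0.3999

0 0 source 0.2500
1 3 load 0.3333
2 6 source 0.3750
3 9 load 0.3889
4 12 source 0.3958
5 15 load 0.3981
6 18 source 0.3993
7 21 load 0.3997
8 24 source 0.3999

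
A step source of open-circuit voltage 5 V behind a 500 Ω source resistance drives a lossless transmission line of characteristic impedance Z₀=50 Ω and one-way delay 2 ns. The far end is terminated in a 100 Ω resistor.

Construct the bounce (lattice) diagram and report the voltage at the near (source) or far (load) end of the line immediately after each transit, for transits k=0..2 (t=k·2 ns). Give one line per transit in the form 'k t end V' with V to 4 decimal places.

Γ_L=0.333333, Γ_S=0.818182; launch V₁=5·50/550=0.454545
k=0 src: V=0.4545
k=1 load: inc=0.454545, refl=0.454545·0.333333=0.1515; V=0.000000+0.454545+0.151515=0.6061
k=2 src: inc=0.151515, refl=0.151515·0.818182=0.1240; V=0.454545+0.151515+0.123967=0.7300

0 0 source 0.4545
1 2 load 0.6061
2 4 source 0.7300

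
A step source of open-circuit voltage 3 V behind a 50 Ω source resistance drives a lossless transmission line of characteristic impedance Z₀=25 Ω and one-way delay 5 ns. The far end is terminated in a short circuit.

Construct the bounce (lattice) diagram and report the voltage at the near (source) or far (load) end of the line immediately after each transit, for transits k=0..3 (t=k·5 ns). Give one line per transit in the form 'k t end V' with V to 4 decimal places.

0 0 source 1.0000
1 5 load 0.0000
2 10 source -0.3333
3 15 load 0.0000

Γ_L=-1.000000, Γ_S=0.333333; launch V₁=3·25/75=1.000000
k=0 src: V=1.0000
k=1 load: inc=1.000000, refl=1.000000·-1.000000=-1.0000; V=0.000000+1.000000+-1.000000=0.0000
k=2 src: inc=-1.000000, refl=-1.000000·0.333333=-0.3333; V=1.000000+-1.000000+-0.333333=-0.3333
k=3 load: inc=-0.333333, refl=-0.333333·-1.000000=0.3333; V=0.000000+-0.333333+0.333333=0.0000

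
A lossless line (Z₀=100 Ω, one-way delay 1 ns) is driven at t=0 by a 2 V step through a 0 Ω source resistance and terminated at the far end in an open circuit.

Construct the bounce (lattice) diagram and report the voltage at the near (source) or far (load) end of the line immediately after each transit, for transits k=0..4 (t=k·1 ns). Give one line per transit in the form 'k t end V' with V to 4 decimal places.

Γ_L=1.000000, Γ_S=-1.000000; launch V₁=2·100/100=2.000000
k=0 src: V=2.0000
k=1 load: inc=2.000000, refl=2.000000·1.000000=2.0000; V=0.000000+2.000000+2.000000=4.0000
k=2 src: inc=2.000000, refl=2.000000·-1.000000=-2.0000; V=2.000000+2.000000+-2.000000=2.0000
k=3 load: inc=-2.000000, refl=-2.000000·1.000000=-2.0000; V=4.000000+-2.000000+-2.000000=0.0000
k=4 src: inc=-2.000000, refl=-2.000000·-1.000000=2.0000; V=2.000000+-2.000000+2.000000=2.0000

0 0 source 2.0000
1 1 load 4.0000
2 2 source 2.0000
3 3 load 0.0000
4 4 source 2.0000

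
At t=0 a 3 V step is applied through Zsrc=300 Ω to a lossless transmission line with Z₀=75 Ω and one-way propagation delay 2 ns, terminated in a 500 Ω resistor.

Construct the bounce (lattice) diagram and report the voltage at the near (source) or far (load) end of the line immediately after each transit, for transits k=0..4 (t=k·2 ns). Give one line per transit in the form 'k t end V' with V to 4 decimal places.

0 0 source 0.6000
1 2 load 1.0435
2 4 source 1.3096
3 6 load 1.5062
4 8 source 1.6242

Γ_L=0.739130, Γ_S=0.600000; launch V₁=3·75/375=0.600000
k=0 src: V=0.6000
k=1 load: inc=0.600000, refl=0.600000·0.739130=0.4435; V=0.000000+0.600000+0.443478=1.0435
k=2 src: inc=0.443478, refl=0.443478·0.600000=0.2661; V=0.600000+0.443478+0.266087=1.3096
k=3 load: inc=0.266087, refl=0.266087·0.739130=0.1967; V=1.043478+0.266087+0.196673=1.5062
k=4 src: inc=0.196673, refl=0.196673·0.600000=0.1180; V=1.309565+0.196673+0.118004=1.6242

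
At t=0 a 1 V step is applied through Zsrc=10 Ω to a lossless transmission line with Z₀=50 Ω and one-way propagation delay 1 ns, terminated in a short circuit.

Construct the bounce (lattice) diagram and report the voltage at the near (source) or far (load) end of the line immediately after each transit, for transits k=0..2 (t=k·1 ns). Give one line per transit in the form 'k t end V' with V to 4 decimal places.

Γ_L=-1.000000, Γ_S=-0.666667; launch V₁=1·50/60=0.833333
k=0 src: V=0.8333
k=1 load: inc=0.833333, refl=0.833333·-1.000000=-0.8333; V=0.000000+0.833333+-0.833333=0.0000
k=2 src: inc=-0.833333, refl=-0.833333·-0.666667=0.5556; V=0.833333+-0.833333+0.555556=0.5556

0 0 source 0.8333
1 1 load 0.0000
2 2 source 0.5556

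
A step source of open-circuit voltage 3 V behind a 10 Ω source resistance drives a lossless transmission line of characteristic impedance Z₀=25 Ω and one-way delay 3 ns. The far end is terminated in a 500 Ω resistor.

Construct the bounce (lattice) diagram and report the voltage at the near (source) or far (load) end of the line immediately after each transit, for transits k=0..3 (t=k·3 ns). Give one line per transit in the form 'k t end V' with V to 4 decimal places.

Γ_L=0.904762, Γ_S=-0.428571; launch V₁=3·25/35=2.142857
k=0 src: V=2.1429
k=1 load: inc=2.142857, refl=2.142857·0.904762=1.9388; V=0.000000+2.142857+1.938776=4.0816
k=2 src: inc=1.938776, refl=1.938776·-0.428571=-0.8309; V=2.142857+1.938776+-0.830904=3.2507
k=3 load: inc=-0.830904, refl=-0.830904·0.904762=-0.7518; V=4.081633+-0.830904+-0.751770=2.4990

0 0 source 2.1429
1 3 load 4.0816
2 6 source 3.2507
3 9 load 2.4990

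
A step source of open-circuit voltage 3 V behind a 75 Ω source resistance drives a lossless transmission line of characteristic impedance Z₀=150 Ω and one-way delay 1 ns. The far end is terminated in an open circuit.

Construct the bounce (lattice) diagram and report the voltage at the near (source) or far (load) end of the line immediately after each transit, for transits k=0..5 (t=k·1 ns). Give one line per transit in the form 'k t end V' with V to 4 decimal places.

Γ_L=1.000000, Γ_S=-0.333333; launch V₁=3·150/225=2.000000
k=0 src: V=2.0000
k=1 load: inc=2.000000, refl=2.000000·1.000000=2.0000; V=0.000000+2.000000+2.000000=4.0000
k=2 src: inc=2.000000, refl=2.000000·-0.333333=-0.6667; V=2.000000+2.000000+-0.666667=3.3333
k=3 load: inc=-0.666667, refl=-0.666667·1.000000=-0.6667; V=4.000000+-0.666667+-0.666667=2.6667
k=4 src: inc=-0.666667, refl=-0.666667·-0.333333=0.2222; V=3.333333+-0.666667+0.222222=2.8889
k=5 load: inc=0.222222, refl=0.222222·1.000000=0.2222; V=2.666667+0.222222+0.222222=3.1111

0 0 source 2.0000
1 1 load 4.0000
2 2 source 3.3333
3 3 load 2.6667
4 4 source 2.8889
5 5 load 3.1111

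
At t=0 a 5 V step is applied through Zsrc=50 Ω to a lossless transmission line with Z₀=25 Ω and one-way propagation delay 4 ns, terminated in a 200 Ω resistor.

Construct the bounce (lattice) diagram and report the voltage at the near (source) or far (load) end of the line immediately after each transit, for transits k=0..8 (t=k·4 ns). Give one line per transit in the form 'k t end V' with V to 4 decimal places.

Γ_L=0.777778, Γ_S=0.333333; launch V₁=5·25/75=1.666667
k=0 src: V=1.6667
k=1 load: inc=1.666667, refl=1.666667·0.777778=1.2963; V=0.000000+1.666667+1.296296=2.9630
k=2 src: inc=1.296296, refl=1.296296·0.333333=0.4321; V=1.666667+1.296296+0.432099=3.3951
k=3 load: inc=0.432099, refl=0.432099·0.777778=0.3361; V=2.962963+0.432099+0.336077=3.7311
k=4 src: inc=0.336077, refl=0.336077·0.333333=0.1120; V=3.395062+0.336077+0.112026=3.8432
k=5 load: inc=0.112026, refl=0.112026·0.777778=0.0871; V=3.731139+0.112026+0.087131=3.9303
k=6 src: inc=0.087131, refl=0.087131·0.333333=0.0290; V=3.843164+0.087131+0.029044=3.9593
k=7 load: inc=0.029044, refl=0.029044·0.777778=0.0226; V=3.930295+0.029044+0.022590=3.9819
k=8 src: inc=0.022590, refl=0.022590·0.333333=0.0075; V=3.959339+0.022590+0.007530=3.9895

0 0 source 1.6667
1 4 load 2.9630
2 8 source 3.3951
3 12 load 3.7311
4 16 source 3.8432
5 20 load 3.9303
6 24 source 3.9593
7 28 load 3.9819
8 32 source 3.9895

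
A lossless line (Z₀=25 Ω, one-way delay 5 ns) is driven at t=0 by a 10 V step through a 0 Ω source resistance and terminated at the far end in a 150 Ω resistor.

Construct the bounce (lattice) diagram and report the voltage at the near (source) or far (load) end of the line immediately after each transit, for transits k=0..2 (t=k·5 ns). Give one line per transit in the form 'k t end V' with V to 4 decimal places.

0 0 source 10.0000
1 5 load 17.1429
2 10 source 10.0000

Γ_L=0.714286, Γ_S=-1.000000; launch V₁=10·25/25=10.000000
k=0 src: V=10.0000
k=1 load: inc=10.000000, refl=10.000000·0.714286=7.1429; V=0.000000+10.000000+7.142857=17.1429
k=2 src: inc=7.142857, refl=7.142857·-1.000000=-7.1429; V=10.000000+7.142857+-7.142857=10.0000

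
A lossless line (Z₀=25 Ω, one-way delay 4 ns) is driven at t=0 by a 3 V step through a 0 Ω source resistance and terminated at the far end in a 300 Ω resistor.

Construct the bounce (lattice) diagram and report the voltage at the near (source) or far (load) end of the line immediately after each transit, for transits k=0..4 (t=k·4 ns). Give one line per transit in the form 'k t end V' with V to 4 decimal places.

Γ_L=0.846154, Γ_S=-1.000000; launch V₁=3·25/25=3.000000
k=0 src: V=3.0000
k=1 load: inc=3.000000, refl=3.000000·0.846154=2.5385; V=0.000000+3.000000+2.538462=5.5385
k=2 src: inc=2.538462, refl=2.538462·-1.000000=-2.5385; V=3.000000+2.538462+-2.538462=3.0000
k=3 load: inc=-2.538462, refl=-2.538462·0.846154=-2.1479; V=5.538462+-2.538462+-2.147929=0.8521
k=4 src: inc=-2.147929, refl=-2.147929·-1.000000=2.1479; V=3.000000+-2.147929+2.147929=3.0000

0 0 source 3.0000
1 4 load 5.5385
2 8 source 3.0000
3 12 load 0.8521
4 16 source 3.0000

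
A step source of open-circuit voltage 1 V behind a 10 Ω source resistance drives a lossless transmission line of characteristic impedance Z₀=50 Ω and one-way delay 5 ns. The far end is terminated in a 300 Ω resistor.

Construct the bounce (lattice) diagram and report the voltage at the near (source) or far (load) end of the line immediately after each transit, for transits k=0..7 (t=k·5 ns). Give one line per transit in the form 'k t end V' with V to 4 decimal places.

Γ_L=0.714286, Γ_S=-0.666667; launch V₁=1·50/60=0.833333
k=0 src: V=0.8333
k=1 load: inc=0.833333, refl=0.833333·0.714286=0.5952; V=0.000000+0.833333+0.595238=1.4286
k=2 src: inc=0.595238, refl=0.595238·-0.666667=-0.3968; V=0.833333+0.595238+-0.396825=1.0317
k=3 load: inc=-0.396825, refl=-0.396825·0.714286=-0.2834; V=1.428571+-0.396825+-0.283447=0.7483
k=4 src: inc=-0.283447, refl=-0.283447·-0.666667=0.1890; V=1.031746+-0.283447+0.188964=0.9373
k=5 load: inc=0.188964, refl=0.188964·0.714286=0.1350; V=0.748299+0.188964+0.134975=1.0722
k=6 src: inc=0.134975, refl=0.134975·-0.666667=-0.0900; V=0.937264+0.134975+-0.089983=0.9823
k=7 load: inc=-0.089983, refl=-0.089983·0.714286=-0.0643; V=1.072238+-0.089983+-0.064274=0.9180

0 0 source 0.8333
1 5 load 1.4286
2 10 source 1.0317
3 15 load 0.7483
4 20 source 0.9373
5 25 load 1.0722
6 30 source 0.9823
7 35 load 0.9180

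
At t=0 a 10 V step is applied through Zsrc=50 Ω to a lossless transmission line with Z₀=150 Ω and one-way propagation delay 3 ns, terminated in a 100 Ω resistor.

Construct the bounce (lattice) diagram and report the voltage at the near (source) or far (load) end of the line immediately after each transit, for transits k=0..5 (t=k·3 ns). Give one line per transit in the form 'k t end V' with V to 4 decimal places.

Γ_L=-0.200000, Γ_S=-0.500000; launch V₁=10·150/200=7.500000
k=0 src: V=7.5000
k=1 load: inc=7.500000, refl=7.500000·-0.200000=-1.5000; V=0.000000+7.500000+-1.500000=6.0000
k=2 src: inc=-1.500000, refl=-1.500000·-0.500000=0.7500; V=7.500000+-1.500000+0.750000=6.7500
k=3 load: inc=0.750000, refl=0.750000·-0.200000=-0.1500; V=6.000000+0.750000+-0.150000=6.6000
k=4 src: inc=-0.150000, refl=-0.150000·-0.500000=0.0750; V=6.750000+-0.150000+0.075000=6.6750
k=5 load: inc=0.075000, refl=0.075000·-0.200000=-0.0150; V=6.600000+0.075000+-0.015000=6.6600

0 0 source 7.5000
1 3 load 6.0000
2 6 source 6.7500
3 9 load 6.6000
4 12 source 6.6750
5 15 load 6.6600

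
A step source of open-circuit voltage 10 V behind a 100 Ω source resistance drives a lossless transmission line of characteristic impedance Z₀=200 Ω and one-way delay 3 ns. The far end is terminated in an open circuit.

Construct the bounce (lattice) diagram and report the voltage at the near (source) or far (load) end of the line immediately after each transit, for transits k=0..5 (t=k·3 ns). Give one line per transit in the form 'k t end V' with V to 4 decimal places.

0 0 source 6.6667
1 3 load 13.3333
2 6 source 11.1111
3 9 load 8.8889
4 12 source 9.6296
5 15 load 10.3704

Γ_L=1.000000, Γ_S=-0.333333; launch V₁=10·200/300=6.666667
k=0 src: V=6.6667
k=1 load: inc=6.666667, refl=6.666667·1.000000=6.6667; V=0.000000+6.666667+6.666667=13.3333
k=2 src: inc=6.666667, refl=6.666667·-0.333333=-2.2222; V=6.666667+6.666667+-2.222222=11.1111
k=3 load: inc=-2.222222, refl=-2.222222·1.000000=-2.2222; V=13.333333+-2.222222+-2.222222=8.8889
k=4 src: inc=-2.222222, refl=-2.222222·-0.333333=0.7407; V=11.111111+-2.222222+0.740741=9.6296
k=5 load: inc=0.740741, refl=0.740741·1.000000=0.7407; V=8.888889+0.740741+0.740741=10.3704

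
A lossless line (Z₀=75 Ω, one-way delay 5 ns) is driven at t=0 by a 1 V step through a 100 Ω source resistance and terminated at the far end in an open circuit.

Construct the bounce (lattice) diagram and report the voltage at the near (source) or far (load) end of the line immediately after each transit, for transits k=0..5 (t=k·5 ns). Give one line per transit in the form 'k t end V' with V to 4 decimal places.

Γ_L=1.000000, Γ_S=0.142857; launch V₁=1·75/175=0.428571
k=0 src: V=0.4286
k=1 load: inc=0.428571, refl=0.428571·1.000000=0.4286; V=0.000000+0.428571+0.428571=0.8571
k=2 src: inc=0.428571, refl=0.428571·0.142857=0.0612; V=0.428571+0.428571+0.061224=0.9184
k=3 load: inc=0.061224, refl=0.061224·1.000000=0.0612; V=0.857143+0.061224+0.061224=0.9796
k=4 src: inc=0.061224, refl=0.061224·0.142857=0.0087; V=0.918367+0.061224+0.008746=0.9883
k=5 load: inc=0.008746, refl=0.008746·1.000000=0.0087; V=0.979592+0.008746+0.008746=0.9971

0 0 source 0.4286
1 5 load 0.8571
2 10 source 0.9184
3 15 load 0.9796
4 20 source 0.9883
5 25 load 0.9971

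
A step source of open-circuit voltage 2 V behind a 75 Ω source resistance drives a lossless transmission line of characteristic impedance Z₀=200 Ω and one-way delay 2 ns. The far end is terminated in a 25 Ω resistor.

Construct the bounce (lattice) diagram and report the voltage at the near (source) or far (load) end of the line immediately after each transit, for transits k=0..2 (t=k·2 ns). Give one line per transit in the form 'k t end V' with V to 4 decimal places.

Γ_L=-0.777778, Γ_S=-0.454545; launch V₁=2·200/275=1.454545
k=0 src: V=1.4545
k=1 load: inc=1.454545, refl=1.454545·-0.777778=-1.1313; V=0.000000+1.454545+-1.131313=0.3232
k=2 src: inc=-1.131313, refl=-1.131313·-0.454545=0.5142; V=1.454545+-1.131313+0.514233=0.8375

0 0 source 1.4545
1 2 load 0.3232
2 4 source 0.8375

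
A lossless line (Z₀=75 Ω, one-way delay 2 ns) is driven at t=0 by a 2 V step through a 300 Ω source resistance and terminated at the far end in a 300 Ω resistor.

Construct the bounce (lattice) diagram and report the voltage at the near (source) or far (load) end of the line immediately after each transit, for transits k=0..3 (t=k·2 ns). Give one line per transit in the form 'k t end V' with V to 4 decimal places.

Γ_L=0.600000, Γ_S=0.600000; launch V₁=2·75/375=0.400000
k=0 src: V=0.4000
k=1 load: inc=0.400000, refl=0.400000·0.600000=0.2400; V=0.000000+0.400000+0.240000=0.6400
k=2 src: inc=0.240000, refl=0.240000·0.600000=0.1440; V=0.400000+0.240000+0.144000=0.7840
k=3 load: inc=0.144000, refl=0.144000·0.600000=0.0864; V=0.640000+0.144000+0.086400=0.8704

0 0 source 0.4000
1 2 load 0.6400
2 4 source 0.7840
3 6 load 0.8704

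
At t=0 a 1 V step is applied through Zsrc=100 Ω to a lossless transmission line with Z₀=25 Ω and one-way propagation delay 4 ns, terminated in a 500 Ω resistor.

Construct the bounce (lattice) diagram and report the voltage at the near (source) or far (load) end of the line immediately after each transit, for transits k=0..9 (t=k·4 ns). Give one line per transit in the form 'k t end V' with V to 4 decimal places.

Γ_L=0.904762, Γ_S=0.600000; launch V₁=1·25/125=0.200000
k=0 src: V=0.2000
k=1 load: inc=0.200000, refl=0.200000·0.904762=0.1810; V=0.000000+0.200000+0.180952=0.3810
k=2 src: inc=0.180952, refl=0.180952·0.600000=0.1086; V=0.200000+0.180952+0.108571=0.4895
k=3 load: inc=0.108571, refl=0.108571·0.904762=0.0982; V=0.380952+0.108571+0.098231=0.5878
k=4 src: inc=0.098231, refl=0.098231·0.600000=0.0589; V=0.489524+0.098231+0.058939=0.6467
k=5 load: inc=0.058939, refl=0.058939·0.904762=0.0533; V=0.587755+0.058939+0.053326=0.7000
k=6 src: inc=0.053326, refl=0.053326·0.600000=0.0320; V=0.646694+0.053326+0.031995=0.7320
k=7 load: inc=0.031995, refl=0.031995·0.904762=0.0289; V=0.700019+0.031995+0.028948=0.7610
k=8 src: inc=0.028948, refl=0.028948·0.600000=0.0174; V=0.732015+0.028948+0.017369=0.7783
k=9 load: inc=0.017369, refl=0.017369·0.904762=0.0157; V=0.760963+0.017369+0.015715=0.7940

0 0 source 0.2000
1 4 load 0.3810
2 8 source 0.4895
3 12 load 0.5878
4 16 source 0.6467
5 20 load 0.7000
6 24 source 0.7320
7 28 load 0.7610
8 32 source 0.7783
9 36 load 0.7940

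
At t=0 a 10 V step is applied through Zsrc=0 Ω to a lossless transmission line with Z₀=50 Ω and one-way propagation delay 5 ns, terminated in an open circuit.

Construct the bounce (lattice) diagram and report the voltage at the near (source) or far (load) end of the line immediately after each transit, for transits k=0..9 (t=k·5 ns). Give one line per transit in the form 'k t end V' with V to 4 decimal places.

0 0 source 10.0000
1 5 load 20.0000
2 10 source 10.0000
3 15 load 0.0000
4 20 source 10.0000
5 25 load 20.0000
6 30 source 10.0000
7 35 load 0.0000
8 40 source 10.0000
9 45 load 20.0000

Γ_L=1.000000, Γ_S=-1.000000; launch V₁=10·50/50=10.000000
k=0 src: V=10.0000
k=1 load: inc=10.000000, refl=10.000000·1.000000=10.0000; V=0.000000+10.000000+10.000000=20.0000
k=2 src: inc=10.000000, refl=10.000000·-1.000000=-10.0000; V=10.000000+10.000000+-10.000000=10.0000
k=3 load: inc=-10.000000, refl=-10.000000·1.000000=-10.0000; V=20.000000+-10.000000+-10.000000=0.0000
k=4 src: inc=-10.000000, refl=-10.000000·-1.000000=10.0000; V=10.000000+-10.000000+10.000000=10.0000
k=5 load: inc=10.000000, refl=10.000000·1.000000=10.0000; V=0.000000+10.000000+10.000000=20.0000
k=6 src: inc=10.000000, refl=10.000000·-1.000000=-10.0000; V=10.000000+10.000000+-10.000000=10.0000
k=7 load: inc=-10.000000, refl=-10.000000·1.000000=-10.0000; V=20.000000+-10.000000+-10.000000=0.0000
k=8 src: inc=-10.000000, refl=-10.000000·-1.000000=10.0000; V=10.000000+-10.000000+10.000000=10.0000
k=9 load: inc=10.000000, refl=10.000000·1.000000=10.0000; V=0.000000+10.000000+10.000000=20.0000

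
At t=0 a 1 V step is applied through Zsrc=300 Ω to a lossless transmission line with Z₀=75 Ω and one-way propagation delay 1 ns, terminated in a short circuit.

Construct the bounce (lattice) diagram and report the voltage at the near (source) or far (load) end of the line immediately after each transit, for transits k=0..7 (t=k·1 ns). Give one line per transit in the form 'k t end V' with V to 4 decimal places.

0 0 source 0.2000
1 1 load 0.0000
2 2 source -0.1200
3 3 load 0.0000
4 4 source 0.0720
5 5 load 0.0000
6 6 source -0.0432
7 7 load 0.0000

Γ_L=-1.000000, Γ_S=0.600000; launch V₁=1·75/375=0.200000
k=0 src: V=0.2000
k=1 load: inc=0.200000, refl=0.200000·-1.000000=-0.2000; V=0.000000+0.200000+-0.200000=0.0000
k=2 src: inc=-0.200000, refl=-0.200000·0.600000=-0.1200; V=0.200000+-0.200000+-0.120000=-0.1200
k=3 load: inc=-0.120000, refl=-0.120000·-1.000000=0.1200; V=0.000000+-0.120000+0.120000=0.0000
k=4 src: inc=0.120000, refl=0.120000·0.600000=0.0720; V=-0.120000+0.120000+0.072000=0.0720
k=5 load: inc=0.072000, refl=0.072000·-1.000000=-0.0720; V=0.000000+0.072000+-0.072000=0.0000
k=6 src: inc=-0.072000, refl=-0.072000·0.600000=-0.0432; V=0.072000+-0.072000+-0.043200=-0.0432
k=7 load: inc=-0.043200, refl=-0.043200·-1.000000=0.0432; V=0.000000+-0.043200+0.043200=0.0000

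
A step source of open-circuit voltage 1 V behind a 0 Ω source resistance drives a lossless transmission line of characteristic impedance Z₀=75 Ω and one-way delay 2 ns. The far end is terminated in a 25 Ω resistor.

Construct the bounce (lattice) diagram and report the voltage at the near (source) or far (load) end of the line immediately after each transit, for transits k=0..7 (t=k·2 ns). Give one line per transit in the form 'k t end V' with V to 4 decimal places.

Γ_L=-0.500000, Γ_S=-1.000000; launch V₁=1·75/75=1.000000
k=0 src: V=1.0000
k=1 load: inc=1.000000, refl=1.000000·-0.500000=-0.5000; V=0.000000+1.000000+-0.500000=0.5000
k=2 src: inc=-0.500000, refl=-0.500000·-1.000000=0.5000; V=1.000000+-0.500000+0.500000=1.0000
k=3 load: inc=0.500000, refl=0.500000·-0.500000=-0.2500; V=0.500000+0.500000+-0.250000=0.7500
k=4 src: inc=-0.250000, refl=-0.250000·-1.000000=0.2500; V=1.000000+-0.250000+0.250000=1.0000
k=5 load: inc=0.250000, refl=0.250000·-0.500000=-0.1250; V=0.750000+0.250000+-0.125000=0.8750
k=6 src: inc=-0.125000, refl=-0.125000·-1.000000=0.1250; V=1.000000+-0.125000+0.125000=1.0000
k=7 load: inc=0.125000, refl=0.125000·-0.500000=-0.0625; V=0.875000+0.125000+-0.062500=0.9375

0 0 source 1.0000
1 2 load 0.5000
2 4 source 1.0000
3 6 load 0.7500
4 8 source 1.0000
5 10 load 0.8750
6 12 source 1.0000
7 14 load 0.9375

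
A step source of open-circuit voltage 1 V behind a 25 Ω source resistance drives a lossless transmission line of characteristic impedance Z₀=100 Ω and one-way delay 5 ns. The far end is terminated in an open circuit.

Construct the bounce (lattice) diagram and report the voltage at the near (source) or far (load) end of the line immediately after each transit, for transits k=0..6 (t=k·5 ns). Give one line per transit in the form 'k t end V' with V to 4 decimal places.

Γ_L=1.000000, Γ_S=-0.600000; launch V₁=1·100/125=0.800000
k=0 src: V=0.8000
k=1 load: inc=0.800000, refl=0.800000·1.000000=0.8000; V=0.000000+0.800000+0.800000=1.6000
k=2 src: inc=0.800000, refl=0.800000·-0.600000=-0.4800; V=0.800000+0.800000+-0.480000=1.1200
k=3 load: inc=-0.480000, refl=-0.480000·1.000000=-0.4800; V=1.600000+-0.480000+-0.480000=0.6400
k=4 src: inc=-0.480000, refl=-0.480000·-0.600000=0.2880; V=1.120000+-0.480000+0.288000=0.9280
k=5 load: inc=0.288000, refl=0.288000·1.000000=0.2880; V=0.640000+0.288000+0.288000=1.2160
k=6 src: inc=0.288000, refl=0.288000·-0.600000=-0.1728; V=0.928000+0.288000+-0.172800=1.0432

0 0 source 0.8000
1 5 load 1.6000
2 10 source 1.1200
3 15 load 0.6400
4 20 source 0.9280
5 25 load 1.2160
6 30 source 1.0432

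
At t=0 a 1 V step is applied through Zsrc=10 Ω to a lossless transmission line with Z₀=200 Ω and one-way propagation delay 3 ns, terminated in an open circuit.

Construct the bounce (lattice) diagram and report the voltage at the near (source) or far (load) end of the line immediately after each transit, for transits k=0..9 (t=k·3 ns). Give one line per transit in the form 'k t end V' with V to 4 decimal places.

Γ_L=1.000000, Γ_S=-0.904762; launch V₁=1·200/210=0.952381
k=0 src: V=0.9524
k=1 load: inc=0.952381, refl=0.952381·1.000000=0.9524; V=0.000000+0.952381+0.952381=1.9048
k=2 src: inc=0.952381, refl=0.952381·-0.904762=-0.8617; V=0.952381+0.952381+-0.861678=1.0431
k=3 load: inc=-0.861678, refl=-0.861678·1.000000=-0.8617; V=1.904762+-0.861678+-0.861678=0.1814
k=4 src: inc=-0.861678, refl=-0.861678·-0.904762=0.7796; V=1.043084+-0.861678+0.779613=0.9610
k=5 load: inc=0.779613, refl=0.779613·1.000000=0.7796; V=0.181406+0.779613+0.779613=1.7406
k=6 src: inc=0.779613, refl=0.779613·-0.904762=-0.7054; V=0.961019+0.779613+-0.705365=1.0353
k=7 load: inc=-0.705365, refl=-0.705365·1.000000=-0.7054; V=1.740633+-0.705365+-0.705365=0.3299
k=8 src: inc=-0.705365, refl=-0.705365·-0.904762=0.6382; V=1.035268+-0.705365+0.638187=0.9681
k=9 load: inc=0.638187, refl=0.638187·1.000000=0.6382; V=0.329904+0.638187+0.638187=1.6063

0 0 source 0.9524
1 3 load 1.9048
2 6 source 1.0431
3 9 load 0.1814
4 12 source 0.9610
5 15 load 1.7406
6 18 source 1.0353
7 21 load 0.3299
8 24 source 0.9681
9 27 load 1.6063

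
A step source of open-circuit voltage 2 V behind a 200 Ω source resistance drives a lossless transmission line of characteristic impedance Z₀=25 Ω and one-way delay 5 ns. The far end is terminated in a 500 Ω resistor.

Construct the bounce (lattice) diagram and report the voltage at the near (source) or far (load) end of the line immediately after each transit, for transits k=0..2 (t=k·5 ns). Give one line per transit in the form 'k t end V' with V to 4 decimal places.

Γ_L=0.904762, Γ_S=0.777778; launch V₁=2·25/225=0.222222
k=0 src: V=0.2222
k=1 load: inc=0.222222, refl=0.222222·0.904762=0.2011; V=0.000000+0.222222+0.201058=0.4233
k=2 src: inc=0.201058, refl=0.201058·0.777778=0.1564; V=0.222222+0.201058+0.156379=0.5797

0 0 source 0.2222
1 5 load 0.4233
2 10 source 0.5797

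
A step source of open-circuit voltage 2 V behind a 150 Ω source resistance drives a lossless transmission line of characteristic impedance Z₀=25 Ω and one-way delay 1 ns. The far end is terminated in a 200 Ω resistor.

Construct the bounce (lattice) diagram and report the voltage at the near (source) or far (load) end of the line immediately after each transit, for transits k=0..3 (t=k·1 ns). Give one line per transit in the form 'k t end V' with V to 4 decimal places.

Γ_L=0.777778, Γ_S=0.714286; launch V₁=2·25/175=0.285714
k=0 src: V=0.2857
k=1 load: inc=0.285714, refl=0.285714·0.777778=0.2222; V=0.000000+0.285714+0.222222=0.5079
k=2 src: inc=0.222222, refl=0.222222·0.714286=0.1587; V=0.285714+0.222222+0.158730=0.6667
k=3 load: inc=0.158730, refl=0.158730·0.777778=0.1235; V=0.507937+0.158730+0.123457=0.7901

0 0 source 0.2857
1 1 load 0.5079
2 2 source 0.6667
3 3 load 0.7901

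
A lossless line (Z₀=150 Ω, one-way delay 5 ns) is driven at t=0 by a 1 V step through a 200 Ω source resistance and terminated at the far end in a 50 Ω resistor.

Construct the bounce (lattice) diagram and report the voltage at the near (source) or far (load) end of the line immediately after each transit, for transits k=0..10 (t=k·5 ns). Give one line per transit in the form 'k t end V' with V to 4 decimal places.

0 0 source 0.4286
1 5 load 0.2143
2 10 source 0.1837
3 15 load 0.1990
4 20 source 0.2012
5 25 load 0.2001
6 30 source 0.1999
7 35 load 0.2000
8 40 source 0.2000
9 45 load 0.2000
10 50 source 0.2000

Γ_L=-0.500000, Γ_S=0.142857; launch V₁=1·150/350=0.428571
k=0 src: V=0.4286
k=1 load: inc=0.428571, refl=0.428571·-0.500000=-0.2143; V=0.000000+0.428571+-0.214286=0.2143
k=2 src: inc=-0.214286, refl=-0.214286·0.142857=-0.0306; V=0.428571+-0.214286+-0.030612=0.1837
k=3 load: inc=-0.030612, refl=-0.030612·-0.500000=0.0153; V=0.214286+-0.030612+0.015306=0.1990
k=4 src: inc=0.015306, refl=0.015306·0.142857=0.0022; V=0.183673+0.015306+0.002187=0.2012
k=5 load: inc=0.002187, refl=0.002187·-0.500000=-0.0011; V=0.198980+0.002187+-0.001093=0.2001
k=6 src: inc=-0.001093, refl=-0.001093·0.142857=-0.0002; V=0.201166+-0.001093+-0.000156=0.1999
k=7 load: inc=-0.000156, refl=-0.000156·-0.500000=0.0001; V=0.200073+-0.000156+0.000078=0.2000
k=8 src: inc=0.000078, refl=0.000078·0.142857=0.0000; V=0.199917+0.000078+0.000011=0.2000
k=9 load: inc=0.000011, refl=0.000011·-0.500000=-0.0000; V=0.199995+0.000011+-0.000006=0.2000
k=10 src: inc=-0.000006, refl=-0.000006·0.142857=-0.0000; V=0.200006+-0.000006+-0.000001=0.2000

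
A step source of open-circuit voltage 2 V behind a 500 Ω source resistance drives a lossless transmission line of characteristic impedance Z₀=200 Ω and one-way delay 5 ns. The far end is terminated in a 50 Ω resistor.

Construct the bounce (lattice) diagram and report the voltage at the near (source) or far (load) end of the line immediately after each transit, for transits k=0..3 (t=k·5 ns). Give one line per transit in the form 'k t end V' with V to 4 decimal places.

Γ_L=-0.600000, Γ_S=0.428571; launch V₁=2·200/700=0.571429
k=0 src: V=0.5714
k=1 load: inc=0.571429, refl=0.571429·-0.600000=-0.3429; V=0.000000+0.571429+-0.342857=0.2286
k=2 src: inc=-0.342857, refl=-0.342857·0.428571=-0.1469; V=0.571429+-0.342857+-0.146939=0.0816
k=3 load: inc=-0.146939, refl=-0.146939·-0.600000=0.0882; V=0.228571+-0.146939+0.088163=0.1698

0 0 source 0.5714
1 5 load 0.2286
2 10 source 0.0816
3 15 load 0.1698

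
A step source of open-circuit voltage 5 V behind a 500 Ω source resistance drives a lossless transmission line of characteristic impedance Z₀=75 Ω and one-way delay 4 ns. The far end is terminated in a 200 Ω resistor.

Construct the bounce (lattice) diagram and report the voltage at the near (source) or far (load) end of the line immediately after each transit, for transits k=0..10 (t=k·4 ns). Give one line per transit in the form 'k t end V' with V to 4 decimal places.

0 0 source 0.6522
1 4 load 0.9486
2 8 source 1.1677
3 12 load 1.2673
4 16 source 1.3409
5 20 load 1.3744
6 24 source 1.3991
7 28 load 1.4104
8 32 source 1.4187
9 36 load 1.4225
10 40 source 1.4252

Γ_L=0.454545, Γ_S=0.739130; launch V₁=5·75/575=0.652174
k=0 src: V=0.6522
k=1 load: inc=0.652174, refl=0.652174·0.454545=0.2964; V=0.000000+0.652174+0.296443=0.9486
k=2 src: inc=0.296443, refl=0.296443·0.739130=0.2191; V=0.652174+0.296443+0.219110=1.1677
k=3 load: inc=0.219110, refl=0.219110·0.454545=0.0996; V=0.948617+0.219110+0.099595=1.2673
k=4 src: inc=0.099595, refl=0.099595·0.739130=0.0736; V=1.167726+0.099595+0.073614=1.3409
k=5 load: inc=0.073614, refl=0.073614·0.454545=0.0335; V=1.267322+0.073614+0.033461=1.3744
k=6 src: inc=0.033461, refl=0.033461·0.739130=0.0247; V=1.340936+0.033461+0.024732=1.3991
k=7 load: inc=0.024732, refl=0.024732·0.454545=0.0112; V=1.374397+0.024732+0.011242=1.4104
k=8 src: inc=0.011242, refl=0.011242·0.739130=0.0083; V=1.399129+0.011242+0.008309=1.4187
k=9 load: inc=0.008309, refl=0.008309·0.454545=0.0038; V=1.410370+0.008309+0.003777=1.4225
k=10 src: inc=0.003777, refl=0.003777·0.739130=0.0028; V=1.418680+0.003777+0.002792=1.4252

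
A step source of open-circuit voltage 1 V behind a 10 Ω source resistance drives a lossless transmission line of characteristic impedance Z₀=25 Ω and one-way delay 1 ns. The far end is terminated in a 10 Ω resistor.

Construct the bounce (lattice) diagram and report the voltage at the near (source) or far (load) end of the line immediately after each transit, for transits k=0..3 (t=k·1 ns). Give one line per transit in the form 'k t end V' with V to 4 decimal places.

0 0 source 0.7143
1 1 load 0.4082
2 2 source 0.5394
3 3 load 0.4831

Γ_L=-0.428571, Γ_S=-0.428571; launch V₁=1·25/35=0.714286
k=0 src: V=0.7143
k=1 load: inc=0.714286, refl=0.714286·-0.428571=-0.3061; V=0.000000+0.714286+-0.306122=0.4082
k=2 src: inc=-0.306122, refl=-0.306122·-0.428571=0.1312; V=0.714286+-0.306122+0.131195=0.5394
k=3 load: inc=0.131195, refl=0.131195·-0.428571=-0.0562; V=0.408163+0.131195+-0.056227=0.4831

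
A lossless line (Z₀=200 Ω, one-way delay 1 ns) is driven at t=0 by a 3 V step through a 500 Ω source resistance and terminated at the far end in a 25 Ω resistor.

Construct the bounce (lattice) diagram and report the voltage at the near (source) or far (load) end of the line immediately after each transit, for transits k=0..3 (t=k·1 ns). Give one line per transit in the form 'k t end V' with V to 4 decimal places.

0 0 source 0.8571
1 1 load 0.1905
2 2 source -0.0952
3 3 load 0.1270

Γ_L=-0.777778, Γ_S=0.428571; launch V₁=3·200/700=0.857143
k=0 src: V=0.8571
k=1 load: inc=0.857143, refl=0.857143·-0.777778=-0.6667; V=0.000000+0.857143+-0.666667=0.1905
k=2 src: inc=-0.666667, refl=-0.666667·0.428571=-0.2857; V=0.857143+-0.666667+-0.285714=-0.0952
k=3 load: inc=-0.285714, refl=-0.285714·-0.777778=0.2222; V=0.190476+-0.285714+0.222222=0.1270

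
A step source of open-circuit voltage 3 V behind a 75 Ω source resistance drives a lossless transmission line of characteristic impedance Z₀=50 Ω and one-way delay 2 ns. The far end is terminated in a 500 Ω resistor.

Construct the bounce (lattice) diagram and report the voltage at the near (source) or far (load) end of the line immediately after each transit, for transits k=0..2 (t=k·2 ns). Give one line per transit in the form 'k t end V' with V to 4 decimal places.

0 0 source 1.2000
1 2 load 2.1818
2 4 source 2.3782

Γ_L=0.818182, Γ_S=0.200000; launch V₁=3·50/125=1.200000
k=0 src: V=1.2000
k=1 load: inc=1.200000, refl=1.200000·0.818182=0.9818; V=0.000000+1.200000+0.981818=2.1818
k=2 src: inc=0.981818, refl=0.981818·0.200000=0.1964; V=1.200000+0.981818+0.196364=2.3782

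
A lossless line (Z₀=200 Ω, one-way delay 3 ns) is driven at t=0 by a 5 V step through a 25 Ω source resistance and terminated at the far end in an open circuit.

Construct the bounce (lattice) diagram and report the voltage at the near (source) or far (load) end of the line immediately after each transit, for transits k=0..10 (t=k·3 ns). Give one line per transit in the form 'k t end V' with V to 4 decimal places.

Γ_L=1.000000, Γ_S=-0.777778; launch V₁=5·200/225=4.444444
k=0 src: V=4.4444
k=1 load: inc=4.444444, refl=4.444444·1.000000=4.4444; V=0.000000+4.444444+4.444444=8.8889
k=2 src: inc=4.444444, refl=4.444444·-0.777778=-3.4568; V=4.444444+4.444444+-3.456790=5.4321
k=3 load: inc=-3.456790, refl=-3.456790·1.000000=-3.4568; V=8.888889+-3.456790+-3.456790=1.9753
k=4 src: inc=-3.456790, refl=-3.456790·-0.777778=2.6886; V=5.432099+-3.456790+2.688615=4.6639
k=5 load: inc=2.688615, refl=2.688615·1.000000=2.6886; V=1.975309+2.688615+2.688615=7.3525
k=6 src: inc=2.688615, refl=2.688615·-0.777778=-2.0911; V=4.663923+2.688615+-2.091145=5.2614
k=7 load: inc=-2.091145, refl=-2.091145·1.000000=-2.0911; V=7.352538+-2.091145+-2.091145=3.1702
k=8 src: inc=-2.091145, refl=-2.091145·-0.777778=1.6264; V=5.261393+-2.091145+1.626446=4.7967
k=9 load: inc=1.626446, refl=1.626446·1.000000=1.6264; V=3.170248+1.626446+1.626446=6.4231
k=10 src: inc=1.626446, refl=1.626446·-0.777778=-1.2650; V=4.796694+1.626446+-1.265013=5.1581

0 0 source 4.4444
1 3 load 8.8889
2 6 source 5.4321
3 9 load 1.9753
4 12 source 4.6639
5 15 load 7.3525
6 18 source 5.2614
7 21 load 3.1702
8 24 source 4.7967
9 27 load 6.4231
10 30 source 5.1581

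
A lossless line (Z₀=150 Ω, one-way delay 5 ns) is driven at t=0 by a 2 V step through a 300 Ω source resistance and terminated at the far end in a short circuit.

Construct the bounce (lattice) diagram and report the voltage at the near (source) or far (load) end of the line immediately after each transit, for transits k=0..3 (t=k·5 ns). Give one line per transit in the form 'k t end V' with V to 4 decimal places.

0 0 source 0.6667
1 5 load 0.0000
2 10 source -0.2222
3 15 load 0.0000

Γ_L=-1.000000, Γ_S=0.333333; launch V₁=2·150/450=0.666667
k=0 src: V=0.6667
k=1 load: inc=0.666667, refl=0.666667·-1.000000=-0.6667; V=0.000000+0.666667+-0.666667=0.0000
k=2 src: inc=-0.666667, refl=-0.666667·0.333333=-0.2222; V=0.666667+-0.666667+-0.222222=-0.2222
k=3 load: inc=-0.222222, refl=-0.222222·-1.000000=0.2222; V=0.000000+-0.222222+0.222222=0.0000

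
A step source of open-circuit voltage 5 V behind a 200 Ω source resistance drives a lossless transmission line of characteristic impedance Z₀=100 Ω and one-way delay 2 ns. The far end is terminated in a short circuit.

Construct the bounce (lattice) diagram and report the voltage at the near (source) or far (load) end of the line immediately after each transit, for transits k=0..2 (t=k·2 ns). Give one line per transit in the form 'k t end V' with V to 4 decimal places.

0 0 source 1.6667
1 2 load 0.0000
2 4 source -0.5556

Γ_L=-1.000000, Γ_S=0.333333; launch V₁=5·100/300=1.666667
k=0 src: V=1.6667
k=1 load: inc=1.666667, refl=1.666667·-1.000000=-1.6667; V=0.000000+1.666667+-1.666667=0.0000
k=2 src: inc=-1.666667, refl=-1.666667·0.333333=-0.5556; V=1.666667+-1.666667+-0.555556=-0.5556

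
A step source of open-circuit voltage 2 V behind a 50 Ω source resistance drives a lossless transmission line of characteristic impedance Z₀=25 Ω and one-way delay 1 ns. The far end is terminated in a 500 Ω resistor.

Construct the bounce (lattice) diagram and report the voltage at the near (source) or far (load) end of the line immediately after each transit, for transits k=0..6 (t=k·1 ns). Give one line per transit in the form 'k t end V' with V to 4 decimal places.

0 0 source 0.6667
1 1 load 1.2698
2 2 source 1.4709
3 3 load 1.6528
4 4 source 1.7134
5 5 load 1.7683
6 6 source 1.7866

Γ_L=0.904762, Γ_S=0.333333; launch V₁=2·25/75=0.666667
k=0 src: V=0.6667
k=1 load: inc=0.666667, refl=0.666667·0.904762=0.6032; V=0.000000+0.666667+0.603175=1.2698
k=2 src: inc=0.603175, refl=0.603175·0.333333=0.2011; V=0.666667+0.603175+0.201058=1.4709
k=3 load: inc=0.201058, refl=0.201058·0.904762=0.1819; V=1.269841+0.201058+0.181910=1.6528
k=4 src: inc=0.181910, refl=0.181910·0.333333=0.0606; V=1.470899+0.181910+0.060637=1.7134
k=5 load: inc=0.060637, refl=0.060637·0.904762=0.0549; V=1.652809+0.060637+0.054862=1.7683
k=6 src: inc=0.054862, refl=0.054862·0.333333=0.0183; V=1.713446+0.054862+0.018287=1.7866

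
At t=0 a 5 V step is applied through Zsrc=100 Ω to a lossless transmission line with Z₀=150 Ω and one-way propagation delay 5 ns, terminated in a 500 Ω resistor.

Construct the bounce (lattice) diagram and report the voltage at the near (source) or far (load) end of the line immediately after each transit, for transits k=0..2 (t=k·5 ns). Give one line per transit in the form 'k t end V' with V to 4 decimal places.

Γ_L=0.538462, Γ_S=-0.200000; launch V₁=5·150/250=3.000000
k=0 src: V=3.0000
k=1 load: inc=3.000000, refl=3.000000·0.538462=1.6154; V=0.000000+3.000000+1.615385=4.6154
k=2 src: inc=1.615385, refl=1.615385·-0.200000=-0.3231; V=3.000000+1.615385+-0.323077=4.2923

0 0 source 3.0000
1 5 load 4.6154
2 10 source 4.2923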